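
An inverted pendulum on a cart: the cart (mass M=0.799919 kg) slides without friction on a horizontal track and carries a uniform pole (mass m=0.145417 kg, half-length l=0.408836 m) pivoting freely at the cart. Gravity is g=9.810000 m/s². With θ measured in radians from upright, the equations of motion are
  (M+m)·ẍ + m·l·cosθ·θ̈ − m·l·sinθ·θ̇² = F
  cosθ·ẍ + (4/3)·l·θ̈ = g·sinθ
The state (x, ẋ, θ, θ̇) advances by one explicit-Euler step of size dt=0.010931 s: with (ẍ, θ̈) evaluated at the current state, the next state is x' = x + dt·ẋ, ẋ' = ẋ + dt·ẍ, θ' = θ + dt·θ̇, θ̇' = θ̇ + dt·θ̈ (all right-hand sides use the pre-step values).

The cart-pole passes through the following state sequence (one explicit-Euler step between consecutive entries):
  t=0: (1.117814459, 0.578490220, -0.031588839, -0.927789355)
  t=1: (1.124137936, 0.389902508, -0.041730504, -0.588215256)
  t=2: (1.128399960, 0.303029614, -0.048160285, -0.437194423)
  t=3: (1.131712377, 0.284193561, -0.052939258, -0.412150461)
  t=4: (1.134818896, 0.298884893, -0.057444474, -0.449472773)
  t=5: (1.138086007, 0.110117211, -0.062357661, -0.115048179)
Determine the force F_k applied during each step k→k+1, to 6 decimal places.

F_0 = -14.461888 N
F_1 = -6.691434 N
F_2 = -1.492383 N
F_3 = 1.068367 N
F_4 = -14.508465 N

step 0→1:
  ẍ = (ẋ'−ẋ)/dt = (0.389902508−0.578490220)/0.010931 = -17.252558
  θ̈ = (θ̇'−θ̇)/dt = (-0.588215256−-0.927789355)/0.010931 = 31.065236
  sinθ=-0.031584, cosθ=0.999501
  F = (M+m)·ẍ + m·l·cosθ·θ̈ − m·l·sinθ·θ̇² = -16.309464 + 1.845960 − -0.001616 = -14.461888
step 1→2:
  ẍ = (ẋ'−ẋ)/dt = (0.303029614−0.389902508)/0.010931 = -7.947388
  θ̈ = (θ̇'−θ̇)/dt = (-0.437194423−-0.588215256)/0.010931 = 13.815830
  sinθ=-0.041718, cosθ=0.999129
  F = (M+m)·ẍ + m·l·cosθ·θ̈ − m·l·sinθ·θ̇² = -7.512952 + 0.820660 − -0.000858 = -6.691434
step 2→3:
  ẍ = (ẋ'−ẋ)/dt = (0.284193561−0.303029614)/0.010931 = -1.723177
  θ̈ = (θ̇'−θ̇)/dt = (-0.412150461−-0.437194423)/0.010931 = 2.291095
  sinθ=-0.048142, cosθ=0.998841
  F = (M+m)·ẍ + m·l·cosθ·θ̈ − m·l·sinθ·θ̇² = -1.628982 + 0.136052 − -0.000547 = -1.492383
step 3→4:
  ẍ = (ẋ'−ẋ)/dt = (0.298884893−0.284193561)/0.010931 = 1.344006
  θ̈ = (θ̇'−θ̇)/dt = (-0.449472773−-0.412150461)/0.010931 = -3.414355
  sinθ=-0.052915, cosθ=0.998599
  F = (M+m)·ẍ + m·l·cosθ·θ̈ − m·l·sinθ·θ̇² = 1.270537 + -0.202705 − -0.000534 = 1.068367
step 4→5:
  ẍ = (ẋ'−ẋ)/dt = (0.110117211−0.298884893)/0.010931 = -17.269022
  θ̈ = (θ̇'−θ̇)/dt = (-0.115048179−-0.449472773)/0.010931 = 30.594145
  sinθ=-0.057413, cosθ=0.998351
  F = (M+m)·ẍ + m·l·cosθ·θ̈ − m·l·sinθ·θ̇² = -16.325028 + 1.815874 − -0.000690 = -14.508465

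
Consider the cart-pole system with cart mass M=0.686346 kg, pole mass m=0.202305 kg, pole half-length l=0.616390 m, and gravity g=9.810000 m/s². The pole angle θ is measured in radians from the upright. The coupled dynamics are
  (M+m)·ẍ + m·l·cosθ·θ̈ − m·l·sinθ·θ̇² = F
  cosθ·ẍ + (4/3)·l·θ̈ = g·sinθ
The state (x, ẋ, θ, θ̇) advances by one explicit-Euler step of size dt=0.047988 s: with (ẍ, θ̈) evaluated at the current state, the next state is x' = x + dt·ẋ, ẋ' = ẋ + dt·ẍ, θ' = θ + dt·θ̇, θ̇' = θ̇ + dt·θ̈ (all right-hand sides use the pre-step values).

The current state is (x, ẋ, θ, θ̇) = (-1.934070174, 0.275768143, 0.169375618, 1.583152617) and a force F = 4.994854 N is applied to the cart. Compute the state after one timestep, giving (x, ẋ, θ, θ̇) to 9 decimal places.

sinθ=0.168566935, cosθ=0.985690209
temp = (F + m·l·θ̇²·sinθ)/(M+m) = (4.994854 + 0.052684172)/0.888651 = 5.680000553
θ̈ = (g·sinθ − cosθ·temp)/(l·(4/3 − m·cos²θ/(M+m))) = -5.754897023
ẍ = temp − m·l·θ̈·cosθ/(M+m) = 6.475993036
Euler: x'=-1.934070174+0.047988·0.275768143=-1.920836612, ẋ'=0.275768143+0.047988·6.475993036=0.586538097
       θ'=0.169375618+0.047988·1.583152617=0.245347946, θ̇'=1.583152617+0.047988·-5.754897023=1.306986619

(-1.920836612, 0.586538097, 0.245347946, 1.306986619)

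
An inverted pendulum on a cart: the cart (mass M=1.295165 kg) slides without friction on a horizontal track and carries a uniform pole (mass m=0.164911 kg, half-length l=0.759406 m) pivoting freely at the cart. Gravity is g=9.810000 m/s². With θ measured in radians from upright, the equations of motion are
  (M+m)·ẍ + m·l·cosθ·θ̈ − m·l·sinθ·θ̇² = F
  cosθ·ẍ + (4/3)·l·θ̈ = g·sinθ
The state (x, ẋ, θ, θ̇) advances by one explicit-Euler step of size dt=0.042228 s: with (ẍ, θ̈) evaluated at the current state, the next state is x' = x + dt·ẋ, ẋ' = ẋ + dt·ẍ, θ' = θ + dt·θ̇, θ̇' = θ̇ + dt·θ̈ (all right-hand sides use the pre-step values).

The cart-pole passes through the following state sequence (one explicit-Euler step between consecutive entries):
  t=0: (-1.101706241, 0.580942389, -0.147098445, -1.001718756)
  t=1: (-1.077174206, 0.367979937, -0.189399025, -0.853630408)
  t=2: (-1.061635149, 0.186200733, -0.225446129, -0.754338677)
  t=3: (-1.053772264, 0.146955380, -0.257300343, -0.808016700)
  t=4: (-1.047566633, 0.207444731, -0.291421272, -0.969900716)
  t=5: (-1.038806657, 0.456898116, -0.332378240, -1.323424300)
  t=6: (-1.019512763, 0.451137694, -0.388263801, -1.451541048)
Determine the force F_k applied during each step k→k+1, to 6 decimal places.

F_0 = -6.910536 N
F_1 = -5.978819 N
F_2 = -1.496181 N
F_3 = 1.647997 N
F_4 = 7.654723 N
F_5 = -0.486760 N

step 0→1:
  ẍ = (ẋ'−ẋ)/dt = (0.367979937−0.580942389)/0.042228 = -5.043157
  θ̈ = (θ̇'−θ̇)/dt = (-0.853630408−-1.001718756)/0.042228 = 3.506876
  sinθ=-0.146569, cosθ=0.989201
  F = (M+m)·ẍ + m·l·cosθ·θ̈ − m·l·sinθ·θ̇² = -7.363393 + 0.434439 − -0.018419 = -6.910536
step 1→2:
  ẍ = (ẋ'−ẋ)/dt = (0.186200733−0.367979937)/0.042228 = -4.304708
  θ̈ = (θ̇'−θ̇)/dt = (-0.754338677−-0.853630408)/0.042228 = 2.351324
  sinθ=-0.188269, cosθ=0.982118
  F = (M+m)·ẍ + m·l·cosθ·θ̈ − m·l·sinθ·θ̇² = -6.285201 + 0.289201 − -0.017181 = -5.978819
step 2→3:
  ẍ = (ẋ'−ẋ)/dt = (0.146955380−0.186200733)/0.042228 = -0.929368
  θ̈ = (θ̇'−θ̇)/dt = (-0.808016700−-0.754338677)/0.042228 = -1.271148
  sinθ=-0.223541, cosθ=0.974694
  F = (M+m)·ẍ + m·l·cosθ·θ̈ − m·l·sinθ·θ̇² = -1.356948 + -0.155163 − -0.015930 = -1.496181
step 3→4:
  ẍ = (ẋ'−ẋ)/dt = (0.207444731−0.146955380)/0.042228 = 1.432447
  θ̈ = (θ̇'−θ̇)/dt = (-0.969900716−-0.808016700)/0.042228 = -3.833571
  sinθ=-0.254471, cosθ=0.967080
  F = (M+m)·ẍ + m·l·cosθ·θ̈ − m·l·sinθ·θ̇² = 2.091481 + -0.464290 − -0.020807 = 1.647997
step 4→5:
  ẍ = (ẋ'−ẋ)/dt = (0.456898116−0.207444731)/0.042228 = 5.907298
  θ̈ = (θ̇'−θ̇)/dt = (-1.323424300−-0.969900716)/0.042228 = -8.371781
  sinθ=-0.287314, cosθ=0.957836
  F = (M+m)·ẍ + m·l·cosθ·θ̈ − m·l·sinθ·θ̇² = 8.625104 + -1.004229 − -0.033848 = 7.654723
step 5→6:
  ẍ = (ẋ'−ẋ)/dt = (0.451137694−0.456898116)/0.042228 = -0.136412
  θ̈ = (θ̇'−θ̇)/dt = (-1.451541048−-1.323424300)/0.042228 = -3.033929
  sinθ=-0.326292, cosθ=0.945269
  F = (M+m)·ẍ + m·l·cosθ·θ̈ − m·l·sinθ·θ̇² = -0.199172 + -0.359157 − -0.071570 = -0.486760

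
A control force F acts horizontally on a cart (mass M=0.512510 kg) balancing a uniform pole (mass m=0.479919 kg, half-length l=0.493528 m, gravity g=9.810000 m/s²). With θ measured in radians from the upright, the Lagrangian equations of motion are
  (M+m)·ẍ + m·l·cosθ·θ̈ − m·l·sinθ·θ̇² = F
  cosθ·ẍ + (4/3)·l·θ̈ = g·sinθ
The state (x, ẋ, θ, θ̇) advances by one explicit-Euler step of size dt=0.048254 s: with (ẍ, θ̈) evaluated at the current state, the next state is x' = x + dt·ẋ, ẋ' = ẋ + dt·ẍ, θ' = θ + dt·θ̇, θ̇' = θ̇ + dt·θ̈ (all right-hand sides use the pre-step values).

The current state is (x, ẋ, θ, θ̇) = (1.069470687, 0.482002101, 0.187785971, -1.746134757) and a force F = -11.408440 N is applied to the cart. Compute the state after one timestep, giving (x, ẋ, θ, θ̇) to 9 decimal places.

sinθ=0.186684248, cosθ=0.982419967
temp = (F + m·l·θ̇²·sinθ)/(M+m) = (-11.408440 + 0.134816463)/0.992429 = -11.359627275
θ̈ = (g·sinθ − cosθ·temp)/(l·(4/3 − m·cos²θ/(M+m))) = 30.375177473
ẍ = temp − m·l·θ̈·cosθ/(M+m) = -18.481534294
Euler: x'=1.069470687+0.048254·0.482002101=1.092729216, ẋ'=0.482002101+0.048254·-18.481534294=-0.409805855
       θ'=0.187785971+0.048254·-1.746134757=0.103527984, θ̇'=-1.746134757+0.048254·30.375177473=-0.280410943

(1.092729216, -0.409805855, 0.103527984, -0.280410943)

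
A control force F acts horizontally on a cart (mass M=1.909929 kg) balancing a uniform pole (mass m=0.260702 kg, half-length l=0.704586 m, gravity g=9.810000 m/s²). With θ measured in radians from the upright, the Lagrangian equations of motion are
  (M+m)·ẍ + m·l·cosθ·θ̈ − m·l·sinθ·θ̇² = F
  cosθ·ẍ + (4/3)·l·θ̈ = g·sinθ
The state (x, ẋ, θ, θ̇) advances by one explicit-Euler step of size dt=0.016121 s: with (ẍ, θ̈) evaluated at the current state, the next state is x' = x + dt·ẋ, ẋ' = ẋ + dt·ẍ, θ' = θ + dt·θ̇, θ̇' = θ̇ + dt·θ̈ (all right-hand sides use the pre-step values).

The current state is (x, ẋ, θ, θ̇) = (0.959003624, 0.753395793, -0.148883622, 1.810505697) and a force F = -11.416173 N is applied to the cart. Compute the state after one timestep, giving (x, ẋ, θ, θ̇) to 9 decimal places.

sinθ=-0.148334197, cosθ=0.988937291
temp = (F + m·l·θ̇²·sinθ)/(M+m) = (-11.416173 + -0.089313981)/2.170631 = -5.300526428
θ̈ = (g·sinθ − cosθ·temp)/(l·(4/3 − m·cos²θ/(M+m))) = 4.420206292
ẍ = temp − m·l·θ̈·cosθ/(M+m) = -5.670442894
Euler: x'=0.959003624+0.016121·0.753395793=0.971149118, ẋ'=0.753395793+0.016121·-5.670442894=0.661982583
       θ'=-0.148883622+0.016121·1.810505697=-0.119696460, θ̇'=1.810505697+0.016121·4.420206292=1.881763843

(0.971149118, 0.661982583, -0.119696460, 1.881763843)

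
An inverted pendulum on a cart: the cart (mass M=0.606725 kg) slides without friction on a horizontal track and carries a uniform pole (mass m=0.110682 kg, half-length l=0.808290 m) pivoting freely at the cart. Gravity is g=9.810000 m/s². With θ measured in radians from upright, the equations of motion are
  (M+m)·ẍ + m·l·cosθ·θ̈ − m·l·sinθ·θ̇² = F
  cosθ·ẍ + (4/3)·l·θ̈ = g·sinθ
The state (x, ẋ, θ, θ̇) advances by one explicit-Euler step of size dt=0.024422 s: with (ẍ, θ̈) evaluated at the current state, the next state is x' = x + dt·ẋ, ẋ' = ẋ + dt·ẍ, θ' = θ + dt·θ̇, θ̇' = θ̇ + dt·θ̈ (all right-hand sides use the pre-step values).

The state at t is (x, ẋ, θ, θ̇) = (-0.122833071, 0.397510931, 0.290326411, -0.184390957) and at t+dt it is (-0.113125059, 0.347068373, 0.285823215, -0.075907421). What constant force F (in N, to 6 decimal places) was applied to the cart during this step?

ẍ = (ẋ'−ẋ)/dt = (0.347068373−0.397510931)/0.024422 = -2.065456
θ̈ = (θ̇'−θ̇)/dt = (-0.075907421−-0.184390957)/0.024422 = 4.442041
sinθ=0.286265, cosθ=0.958150
F = (M+m)·ẍ + m·l·cosθ·θ̈ − m·l·sinθ·θ̇² = -1.481772 + 0.380768 − 0.000871 = -1.101875

F = -1.101875 N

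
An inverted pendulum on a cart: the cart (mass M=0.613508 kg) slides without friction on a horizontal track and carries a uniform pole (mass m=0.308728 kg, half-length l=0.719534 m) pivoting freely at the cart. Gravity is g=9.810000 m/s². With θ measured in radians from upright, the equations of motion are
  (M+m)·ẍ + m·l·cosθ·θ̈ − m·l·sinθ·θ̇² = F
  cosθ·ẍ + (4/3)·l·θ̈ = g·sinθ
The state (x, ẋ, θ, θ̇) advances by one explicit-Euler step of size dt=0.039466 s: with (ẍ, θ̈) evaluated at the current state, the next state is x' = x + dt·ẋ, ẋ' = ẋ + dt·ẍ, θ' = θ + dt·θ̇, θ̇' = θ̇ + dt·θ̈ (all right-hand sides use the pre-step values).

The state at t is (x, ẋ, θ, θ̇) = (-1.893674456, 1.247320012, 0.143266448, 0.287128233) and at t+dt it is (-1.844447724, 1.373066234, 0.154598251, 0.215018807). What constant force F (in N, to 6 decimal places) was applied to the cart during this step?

ẍ = (ẋ'−ẋ)/dt = (1.373066234−1.247320012)/0.039466 = 3.186191
θ̈ = (θ̇'−θ̇)/dt = (0.215018807−0.287128233)/0.039466 = -1.827128
sinθ=0.142777, cosθ=0.989755
F = (M+m)·ẍ + m·l·cosθ·θ̈ − m·l·sinθ·θ̇² = 2.938420 + -0.401720 − 0.002615 = 2.534085

F = 2.534085 N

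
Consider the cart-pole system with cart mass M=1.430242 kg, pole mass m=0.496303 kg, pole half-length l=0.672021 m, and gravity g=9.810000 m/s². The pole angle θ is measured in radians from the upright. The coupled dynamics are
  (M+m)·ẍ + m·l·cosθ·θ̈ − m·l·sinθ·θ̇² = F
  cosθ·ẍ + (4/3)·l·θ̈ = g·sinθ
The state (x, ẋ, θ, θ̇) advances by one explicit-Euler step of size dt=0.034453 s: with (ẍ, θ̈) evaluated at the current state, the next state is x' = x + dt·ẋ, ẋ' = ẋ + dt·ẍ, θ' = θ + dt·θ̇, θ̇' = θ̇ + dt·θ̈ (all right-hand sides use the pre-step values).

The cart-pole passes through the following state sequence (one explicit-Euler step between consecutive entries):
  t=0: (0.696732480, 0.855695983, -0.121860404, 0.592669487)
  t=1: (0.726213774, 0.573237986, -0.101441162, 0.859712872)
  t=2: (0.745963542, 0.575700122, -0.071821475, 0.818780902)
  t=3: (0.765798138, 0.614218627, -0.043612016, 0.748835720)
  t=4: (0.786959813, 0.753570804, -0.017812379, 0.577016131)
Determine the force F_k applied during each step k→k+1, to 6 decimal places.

F_0 = -13.214291 N
F_1 = -0.231568 N
F_2 = 1.494559 N
F_3 = 6.138721 N

step 0→1:
  ẍ = (ẋ'−ẋ)/dt = (0.573237986−0.855695983)/0.034453 = -8.198357
  θ̈ = (θ̇'−θ̇)/dt = (0.859712872−0.592669487)/0.034453 = 7.750947
  sinθ=-0.121559, cosθ=0.992584
  F = (M+m)·ẍ + m·l·cosθ·θ̈ − m·l·sinθ·θ̇² = -15.794504 + 2.565972 − -0.014241 = -13.214291
step 1→2:
  ẍ = (ẋ'−ẋ)/dt = (0.575700122−0.573237986)/0.034453 = 0.071464
  θ̈ = (θ̇'−θ̇)/dt = (0.818780902−0.859712872)/0.034453 = -1.188052
  sinθ=-0.101267, cosθ=0.994859
  F = (M+m)·ẍ + m·l·cosθ·θ̈ − m·l·sinθ·θ̇² = 0.137678 + -0.394209 − -0.024964 = -0.231568
step 2→3:
  ẍ = (ẋ'−ẋ)/dt = (0.614218627−0.575700122)/0.034453 = 1.118001
  θ̈ = (θ̇'−θ̇)/dt = (0.748835720−0.818780902)/0.034453 = -2.030162
  sinθ=-0.071760, cosθ=0.997422
  F = (M+m)·ẍ + m·l·cosθ·θ̈ − m·l·sinθ·θ̇² = 2.153880 + -0.675366 − -0.016045 = 1.494559
step 3→4:
  ẍ = (ẋ'−ẋ)/dt = (0.753570804−0.614218627)/0.034453 = 4.044704
  θ̈ = (θ̇'−θ̇)/dt = (0.577016131−0.748835720)/0.034453 = -4.987072
  sinθ=-0.043598, cosθ=0.999049
  F = (M+m)·ẍ + m·l·cosθ·θ̈ − m·l·sinθ·θ̇² = 7.792304 + -1.661737 − -0.008154 = 6.138721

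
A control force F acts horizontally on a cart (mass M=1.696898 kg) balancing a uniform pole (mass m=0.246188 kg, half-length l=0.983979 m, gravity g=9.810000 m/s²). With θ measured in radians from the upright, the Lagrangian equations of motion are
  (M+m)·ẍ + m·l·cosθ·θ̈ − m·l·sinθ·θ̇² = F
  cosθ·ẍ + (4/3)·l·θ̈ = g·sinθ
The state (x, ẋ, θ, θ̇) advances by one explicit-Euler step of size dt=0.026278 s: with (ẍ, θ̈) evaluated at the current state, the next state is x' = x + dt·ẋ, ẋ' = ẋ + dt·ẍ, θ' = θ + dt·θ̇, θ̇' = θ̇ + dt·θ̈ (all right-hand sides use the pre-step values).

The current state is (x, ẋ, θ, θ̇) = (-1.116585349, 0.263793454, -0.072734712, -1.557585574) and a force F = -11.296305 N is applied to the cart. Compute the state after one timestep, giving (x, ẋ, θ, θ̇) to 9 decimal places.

(-1.109653385, 0.096399228, -0.113664946, -1.444612061)

sinθ=-0.072670597, cosθ=0.997355997
temp = (F + m·l·θ̇²·sinθ)/(M+m) = (-11.296305 + -0.042708594)/1.943086 = -5.835569601
θ̈ = (g·sinθ − cosθ·temp)/(l·(4/3 − m·cos²θ/(M+m))) = 4.299167114
ẍ = temp − m·l·θ̈·cosθ/(M+m) = -6.370128074
Euler: x'=-1.116585349+0.026278·0.263793454=-1.109653385, ẋ'=0.263793454+0.026278·-6.370128074=0.096399228
       θ'=-0.072734712+0.026278·-1.557585574=-0.113664946, θ̇'=-1.557585574+0.026278·4.299167114=-1.444612061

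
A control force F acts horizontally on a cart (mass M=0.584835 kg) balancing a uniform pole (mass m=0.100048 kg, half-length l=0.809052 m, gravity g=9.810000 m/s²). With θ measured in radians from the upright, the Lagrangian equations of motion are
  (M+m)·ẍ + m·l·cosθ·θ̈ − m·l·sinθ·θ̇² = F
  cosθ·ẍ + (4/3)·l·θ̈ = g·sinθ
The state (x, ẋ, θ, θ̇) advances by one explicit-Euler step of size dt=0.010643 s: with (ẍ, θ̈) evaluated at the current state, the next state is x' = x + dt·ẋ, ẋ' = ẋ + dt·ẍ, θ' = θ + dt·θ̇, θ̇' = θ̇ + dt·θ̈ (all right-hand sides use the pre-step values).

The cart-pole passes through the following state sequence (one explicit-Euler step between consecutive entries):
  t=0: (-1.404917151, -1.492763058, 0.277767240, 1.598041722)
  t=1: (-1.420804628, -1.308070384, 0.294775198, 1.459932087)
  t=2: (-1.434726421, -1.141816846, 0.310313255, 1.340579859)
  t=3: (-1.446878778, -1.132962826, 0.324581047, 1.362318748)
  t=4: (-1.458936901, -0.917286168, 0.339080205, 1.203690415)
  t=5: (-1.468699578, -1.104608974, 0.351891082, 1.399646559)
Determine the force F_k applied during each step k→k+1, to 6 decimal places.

F_0 = 10.818280 N
F_1 = 9.779819 N
F_2 = 0.682777 N
F_3 = 12.687571 N
F_4 = -10.687873 N

step 0→1:
  ẍ = (ẋ'−ẋ)/dt = (-1.308070384−-1.492763058)/0.010643 = 17.353441
  θ̈ = (θ̇'−θ̇)/dt = (1.459932087−1.598041722)/0.010643 = -12.976570
  sinθ=0.274209, cosθ=0.961670
  F = (M+m)·ẍ + m·l·cosθ·θ̈ − m·l·sinθ·θ̇² = 11.885077 + -1.010115 − 0.056682 = 10.818280
step 1→2:
  ẍ = (ẋ'−ẋ)/dt = (-1.141816846−-1.308070384)/0.010643 = 15.620928
  θ̈ = (θ̇'−θ̇)/dt = (1.340579859−1.459932087)/0.010643 = -11.214153
  sinθ=0.290525, cosθ=0.956867
  F = (M+m)·ẍ + m·l·cosθ·θ̈ − m·l·sinθ·θ̇² = 10.698508 + -0.868567 − 0.050123 = 9.779819
step 2→3:
  ẍ = (ẋ'−ẋ)/dt = (-1.132962826−-1.141816846)/0.010643 = 0.831910
  θ̈ = (θ̇'−θ̇)/dt = (1.362318748−1.340579859)/0.010643 = 2.042553
  sinθ=0.305357, cosθ=0.952238
  F = (M+m)·ẍ + m·l·cosθ·θ̈ − m·l·sinθ·θ̇² = 0.569761 + 0.157436 − 0.044420 = 0.682777
step 3→4:
  ẍ = (ẋ'−ẋ)/dt = (-0.917286168−-1.132962826)/0.010643 = 20.264649
  θ̈ = (θ̇'−θ̇)/dt = (1.203690415−1.362318748)/0.010643 = -14.904476
  sinθ=0.318912, cosθ=0.947784
  F = (M+m)·ẍ + m·l·cosθ·θ̈ − m·l·sinθ·θ̇² = 13.878914 + -1.143434 − 0.047909 = 12.687571
step 4→5:
  ẍ = (ẋ'−ẋ)/dt = (-1.104608974−-0.917286168)/0.010643 = -17.600564
  θ̈ = (θ̇'−θ̇)/dt = (1.399646559−1.203690415)/0.010643 = 18.411740
  sinθ=0.332620, cosθ=0.943061
  F = (M+m)·ẍ + m·l·cosθ·θ̈ − m·l·sinθ·θ̇² = -12.054327 + 1.405463 − 0.039009 = -10.687873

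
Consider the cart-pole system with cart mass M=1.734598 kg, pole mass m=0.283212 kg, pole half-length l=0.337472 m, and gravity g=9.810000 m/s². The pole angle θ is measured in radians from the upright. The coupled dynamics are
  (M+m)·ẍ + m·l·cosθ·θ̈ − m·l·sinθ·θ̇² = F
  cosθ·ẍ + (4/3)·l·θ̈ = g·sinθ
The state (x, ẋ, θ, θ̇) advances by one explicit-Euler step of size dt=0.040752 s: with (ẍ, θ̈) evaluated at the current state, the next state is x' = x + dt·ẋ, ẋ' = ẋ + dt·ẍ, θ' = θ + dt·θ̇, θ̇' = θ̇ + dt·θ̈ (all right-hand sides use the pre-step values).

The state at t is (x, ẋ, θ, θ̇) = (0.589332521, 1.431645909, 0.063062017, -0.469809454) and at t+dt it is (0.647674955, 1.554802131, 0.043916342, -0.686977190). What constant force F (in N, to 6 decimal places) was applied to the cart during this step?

ẍ = (ẋ'−ẋ)/dt = (1.554802131−1.431645909)/0.040752 = 3.022090
θ̈ = (θ̇'−θ̇)/dt = (-0.686977190−-0.469809454)/0.040752 = -5.329008
sinθ=0.063020, cosθ=0.998012
F = (M+m)·ẍ + m·l·cosθ·θ̈ − m·l·sinθ·θ̇² = 6.098004 + -0.508313 − 0.001329 = 5.588361

F = 5.588361 N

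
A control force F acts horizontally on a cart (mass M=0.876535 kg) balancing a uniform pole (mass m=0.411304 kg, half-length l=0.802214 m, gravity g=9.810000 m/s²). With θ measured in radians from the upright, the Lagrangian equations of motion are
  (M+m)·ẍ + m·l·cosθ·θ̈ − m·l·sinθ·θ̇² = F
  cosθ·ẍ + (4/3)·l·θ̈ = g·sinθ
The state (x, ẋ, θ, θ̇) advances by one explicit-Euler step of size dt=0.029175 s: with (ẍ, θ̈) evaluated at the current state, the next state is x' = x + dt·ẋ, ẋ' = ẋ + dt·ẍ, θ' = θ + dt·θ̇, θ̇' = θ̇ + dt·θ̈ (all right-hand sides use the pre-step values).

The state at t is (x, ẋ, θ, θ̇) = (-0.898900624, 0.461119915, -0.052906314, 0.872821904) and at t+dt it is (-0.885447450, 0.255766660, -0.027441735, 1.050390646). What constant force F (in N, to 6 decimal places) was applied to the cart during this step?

ẍ = (ẋ'−ẋ)/dt = (0.255766660−0.461119915)/0.029175 = -7.038672
θ̈ = (θ̇'−θ̇)/dt = (1.050390646−0.872821904)/0.029175 = 6.086332
sinθ=-0.052882, cosθ=0.998601
F = (M+m)·ẍ + m·l·cosθ·θ̈ − m·l·sinθ·θ̇² = -9.064676 + 2.005399 − -0.013293 = -7.045985

F = -7.045985 N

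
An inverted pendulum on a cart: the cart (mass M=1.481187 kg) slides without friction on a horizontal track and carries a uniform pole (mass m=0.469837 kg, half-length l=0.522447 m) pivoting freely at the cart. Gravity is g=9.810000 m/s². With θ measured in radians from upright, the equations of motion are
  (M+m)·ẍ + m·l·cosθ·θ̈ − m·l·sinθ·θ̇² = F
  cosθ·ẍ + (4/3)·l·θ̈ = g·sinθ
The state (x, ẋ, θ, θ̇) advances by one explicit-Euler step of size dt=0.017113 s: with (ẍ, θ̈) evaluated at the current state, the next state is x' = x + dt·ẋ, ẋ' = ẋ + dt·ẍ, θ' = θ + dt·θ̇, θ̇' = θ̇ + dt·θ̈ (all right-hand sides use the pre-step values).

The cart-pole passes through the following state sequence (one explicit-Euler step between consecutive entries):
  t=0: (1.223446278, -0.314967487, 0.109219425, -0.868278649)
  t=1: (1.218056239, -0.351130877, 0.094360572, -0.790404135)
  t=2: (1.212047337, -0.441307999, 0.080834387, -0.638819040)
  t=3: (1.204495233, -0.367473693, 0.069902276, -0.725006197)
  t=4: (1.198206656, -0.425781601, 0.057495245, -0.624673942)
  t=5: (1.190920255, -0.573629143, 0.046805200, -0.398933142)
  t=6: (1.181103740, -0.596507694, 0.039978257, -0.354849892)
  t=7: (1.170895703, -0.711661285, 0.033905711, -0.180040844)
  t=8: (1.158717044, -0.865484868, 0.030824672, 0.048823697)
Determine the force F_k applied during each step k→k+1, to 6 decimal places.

F_0 = -3.032740 N
F_1 = -8.130760 N
F_2 = 7.177423 N
F_3 = -5.220969 N
F_4 = -13.628727 N
F_5 = -1.978545 N
F_6 = -10.624283 N
F_7 = -14.256541 N

step 0→1:
  ẍ = (ẋ'−ẋ)/dt = (-0.351130877−-0.314967487)/0.017113 = -2.113212
  θ̈ = (θ̇'−θ̇)/dt = (-0.790404135−-0.868278649)/0.017113 = 4.550606
  sinθ=0.109002, cosθ=0.994041
  F = (M+m)·ẍ + m·l·cosθ·θ̈ − m·l·sinθ·θ̇² = -4.122927 + 1.110358 − 0.020172 = -3.032740
step 1→2:
  ẍ = (ẋ'−ẋ)/dt = (-0.441307999−-0.351130877)/0.017113 = -5.269510
  θ̈ = (θ̇'−θ̇)/dt = (-0.638819040−-0.790404135)/0.017113 = 8.857891
  sinθ=0.094221, cosθ=0.995551
  F = (M+m)·ẍ + m·l·cosθ·θ̈ − m·l·sinθ·θ̇² = -10.280940 + 2.164629 − 0.014449 = -8.130760
step 2→3:
  ẍ = (ẋ'−ẋ)/dt = (-0.367473693−-0.441307999)/0.017113 = 4.314516
  θ̈ = (θ̇'−θ̇)/dt = (-0.725006197−-0.638819040)/0.017113 = -5.036356
  sinθ=0.080746, cosθ=0.996735
  F = (M+m)·ẍ + m·l·cosθ·θ̈ − m·l·sinθ·θ̇² = 8.417723 + -1.232212 − 0.008089 = 7.177423
step 3→4:
  ẍ = (ẋ'−ẋ)/dt = (-0.425781601−-0.367473693)/0.017113 = -3.407229
  θ̈ = (θ̇'−θ̇)/dt = (-0.624673942−-0.725006197)/0.017113 = 5.862926
  sinθ=0.069845, cosθ=0.997558
  F = (M+m)·ẍ + m·l·cosθ·θ̈ − m·l·sinθ·θ̇² = -6.647585 + 1.435628 − 0.009012 = -5.220969
step 4→5:
  ẍ = (ẋ'−ẋ)/dt = (-0.573629143−-0.425781601)/0.017113 = -8.639487
  θ̈ = (θ̇'−θ̇)/dt = (-0.398933142−-0.624673942)/0.017113 = 13.191188
  sinθ=0.057464, cosθ=0.998348
  F = (M+m)·ẍ + m·l·cosθ·θ̈ − m·l·sinθ·θ̇² = -16.855847 + 3.232624 − 0.005504 = -13.628727
step 5→6:
  ẍ = (ẋ'−ẋ)/dt = (-0.596507694−-0.573629143)/0.017113 = -1.336911
  θ̈ = (θ̇'−θ̇)/dt = (-0.354849892−-0.398933142)/0.017113 = 2.576009
  sinθ=0.046788, cosθ=0.998905
  F = (M+m)·ẍ + m·l·cosθ·θ̈ − m·l·sinθ·θ̇² = -2.608345 + 0.631627 − 0.001828 = -1.978545
step 6→7:
  ẍ = (ẋ'−ẋ)/dt = (-0.711661285−-0.596507694)/0.017113 = -6.729013
  θ̈ = (θ̇'−θ̇)/dt = (-0.180040844−-0.354849892)/0.017113 = 10.214986
  sinθ=0.039968, cosθ=0.999201
  F = (M+m)·ẍ + m·l·cosθ·θ̈ − m·l·sinθ·θ̇² = -13.128465 + 2.505417 − 0.001235 = -10.624283
step 7→8:
  ẍ = (ẋ'−ẋ)/dt = (-0.865484868−-0.711661285)/0.017113 = -8.988698
  θ̈ = (θ̇'−θ̇)/dt = (0.048823697−-0.180040844)/0.017113 = 13.373724
  sinθ=0.033899, cosθ=0.999425
  F = (M+m)·ẍ + m·l·cosθ·θ̈ − m·l·sinθ·θ̇² = -17.537165 + 3.280894 − 0.000270 = -14.256541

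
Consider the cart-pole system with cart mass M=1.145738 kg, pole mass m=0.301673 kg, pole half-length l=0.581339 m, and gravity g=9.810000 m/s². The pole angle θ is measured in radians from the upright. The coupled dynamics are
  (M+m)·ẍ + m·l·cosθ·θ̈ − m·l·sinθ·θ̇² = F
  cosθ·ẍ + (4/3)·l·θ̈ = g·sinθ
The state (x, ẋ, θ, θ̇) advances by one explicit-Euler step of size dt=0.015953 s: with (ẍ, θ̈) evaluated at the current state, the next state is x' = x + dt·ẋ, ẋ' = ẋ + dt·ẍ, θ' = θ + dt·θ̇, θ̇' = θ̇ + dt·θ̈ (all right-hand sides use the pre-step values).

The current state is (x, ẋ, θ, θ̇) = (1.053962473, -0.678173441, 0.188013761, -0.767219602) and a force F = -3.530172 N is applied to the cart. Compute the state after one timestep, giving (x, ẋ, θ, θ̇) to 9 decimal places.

(1.043143572, -0.729033885, 0.175774307, -0.665022272)

sinθ=0.186908029, cosθ=0.982377417
temp = (F + m·l·θ̇²·sinθ)/(M+m) = (-3.530172 + 0.019294487)/1.447411 = -2.425625833
θ̈ = (g·sinθ − cosθ·temp)/(l·(4/3 − m·cos²θ/(M+m))) = 6.406151204
ẍ = temp − m·l·θ̈·cosθ/(M+m) = -3.188142934
Euler: x'=1.053962473+0.015953·-0.678173441=1.043143572, ẋ'=-0.678173441+0.015953·-3.188142934=-0.729033885
       θ'=0.188013761+0.015953·-0.767219602=0.175774307, θ̇'=-0.767219602+0.015953·6.406151204=-0.665022272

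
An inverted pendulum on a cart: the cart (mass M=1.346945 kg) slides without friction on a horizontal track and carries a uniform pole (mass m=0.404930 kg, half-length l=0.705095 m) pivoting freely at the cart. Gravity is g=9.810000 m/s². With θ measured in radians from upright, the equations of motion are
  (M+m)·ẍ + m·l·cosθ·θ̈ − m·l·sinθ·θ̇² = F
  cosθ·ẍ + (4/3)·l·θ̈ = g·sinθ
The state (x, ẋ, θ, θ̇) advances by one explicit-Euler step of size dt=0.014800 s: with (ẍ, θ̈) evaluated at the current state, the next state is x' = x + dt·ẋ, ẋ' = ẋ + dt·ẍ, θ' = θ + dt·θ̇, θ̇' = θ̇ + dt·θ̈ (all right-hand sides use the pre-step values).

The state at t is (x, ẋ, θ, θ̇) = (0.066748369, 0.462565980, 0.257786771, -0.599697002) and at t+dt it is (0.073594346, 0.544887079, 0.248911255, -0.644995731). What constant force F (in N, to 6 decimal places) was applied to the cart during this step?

ẍ = (ẋ'−ẋ)/dt = (0.544887079−0.462565980)/0.014800 = 5.562236
θ̈ = (θ̇'−θ̇)/dt = (-0.644995731−-0.599697002)/0.014800 = -3.060725
sinθ=0.254941, cosθ=0.966957
F = (M+m)·ẍ + m·l·cosθ·θ̈ − m·l·sinθ·θ̇² = 9.744343 + -0.845004 − 0.026178 = 8.873161

F = 8.873161 N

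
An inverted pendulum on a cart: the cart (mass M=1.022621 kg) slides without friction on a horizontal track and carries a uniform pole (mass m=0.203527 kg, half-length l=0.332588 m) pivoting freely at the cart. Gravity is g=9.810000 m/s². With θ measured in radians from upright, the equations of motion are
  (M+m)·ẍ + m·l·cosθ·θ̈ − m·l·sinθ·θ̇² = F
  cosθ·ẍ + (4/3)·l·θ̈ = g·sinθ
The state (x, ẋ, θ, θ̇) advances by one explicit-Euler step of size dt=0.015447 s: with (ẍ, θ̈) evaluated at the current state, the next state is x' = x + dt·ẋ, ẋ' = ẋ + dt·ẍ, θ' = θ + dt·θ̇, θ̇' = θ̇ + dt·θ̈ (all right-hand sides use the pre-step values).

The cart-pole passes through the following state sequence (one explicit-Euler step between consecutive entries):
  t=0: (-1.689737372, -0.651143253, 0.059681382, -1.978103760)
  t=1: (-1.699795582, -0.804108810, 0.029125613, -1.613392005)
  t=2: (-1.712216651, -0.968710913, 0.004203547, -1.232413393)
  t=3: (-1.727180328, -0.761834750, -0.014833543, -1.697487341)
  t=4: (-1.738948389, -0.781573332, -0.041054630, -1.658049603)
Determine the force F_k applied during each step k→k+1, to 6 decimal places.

F_0 = -10.562493 N
F_1 = -11.402088 N
F_2 = 14.382938 N
F_3 = -1.391109 N

step 0→1:
  ẍ = (ẋ'−ẋ)/dt = (-0.804108810−-0.651143253)/0.015447 = -9.902606
  θ̈ = (θ̇'−θ̇)/dt = (-1.613392005−-1.978103760)/0.015447 = 23.610523
  sinθ=0.059646, cosθ=0.998220
  F = (M+m)·ẍ + m·l·cosθ·θ̈ − m·l·sinθ·θ̇² = -12.142061 + 1.595366 − 0.015798 = -10.562493
step 1→2:
  ẍ = (ẋ'−ẋ)/dt = (-0.968710913−-0.804108810)/0.015447 = -10.655927
  θ̈ = (θ̇'−θ̇)/dt = (-1.232413393−-1.613392005)/0.015447 = 24.663599
  sinθ=0.029121, cosθ=0.999576
  F = (M+m)·ẍ + m·l·cosθ·θ̈ − m·l·sinθ·θ̇² = -13.065743 + 1.668787 − 0.005131 = -11.402088
step 2→3:
  ẍ = (ẋ'−ẋ)/dt = (-0.761834750−-0.968710913)/0.015447 = 13.392643
  θ̈ = (θ̇'−θ̇)/dt = (-1.697487341−-1.232413393)/0.015447 = -30.107720
  sinθ=0.004204, cosθ=0.999991
  F = (M+m)·ẍ + m·l·cosθ·θ̈ − m·l·sinθ·θ̇² = 16.421363 + -2.037993 − 0.000432 = 14.382938
step 3→4:
  ẍ = (ẋ'−ẋ)/dt = (-0.781573332−-0.761834750)/0.015447 = -1.277826
  θ̈ = (θ̇'−θ̇)/dt = (-1.658049603−-1.697487341)/0.015447 = 2.553100
  sinθ=-0.014833, cosθ=0.999890
  F = (M+m)·ẍ + m·l·cosθ·θ̈ − m·l·sinθ·θ̇² = -1.566804 + 0.172802 − -0.002893 = -1.391109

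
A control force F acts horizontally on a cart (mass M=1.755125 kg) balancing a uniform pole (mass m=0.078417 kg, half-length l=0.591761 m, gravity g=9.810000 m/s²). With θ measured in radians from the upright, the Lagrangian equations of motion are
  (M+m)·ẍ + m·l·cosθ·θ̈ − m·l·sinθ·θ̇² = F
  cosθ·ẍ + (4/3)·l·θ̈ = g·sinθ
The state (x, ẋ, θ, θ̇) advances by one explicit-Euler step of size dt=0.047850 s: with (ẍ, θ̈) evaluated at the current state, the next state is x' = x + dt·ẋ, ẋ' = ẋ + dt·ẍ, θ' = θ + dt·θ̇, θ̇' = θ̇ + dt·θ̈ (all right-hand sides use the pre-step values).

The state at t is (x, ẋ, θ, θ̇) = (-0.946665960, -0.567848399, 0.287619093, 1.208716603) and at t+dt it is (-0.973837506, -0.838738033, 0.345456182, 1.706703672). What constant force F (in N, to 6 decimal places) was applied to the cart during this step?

F = -9.936225 N

ẍ = (ẋ'−ẋ)/dt = (-0.838738033−-0.567848399)/0.047850 = -5.661225
θ̈ = (θ̇'−θ̇)/dt = (1.706703672−1.208716603)/0.047850 = 10.407253
sinθ=0.283670, cosθ=0.958922
F = (M+m)·ẍ + m·l·cosθ·θ̈ − m·l·sinθ·θ̇² = -10.380095 + 0.463101 − 0.019232 = -9.936225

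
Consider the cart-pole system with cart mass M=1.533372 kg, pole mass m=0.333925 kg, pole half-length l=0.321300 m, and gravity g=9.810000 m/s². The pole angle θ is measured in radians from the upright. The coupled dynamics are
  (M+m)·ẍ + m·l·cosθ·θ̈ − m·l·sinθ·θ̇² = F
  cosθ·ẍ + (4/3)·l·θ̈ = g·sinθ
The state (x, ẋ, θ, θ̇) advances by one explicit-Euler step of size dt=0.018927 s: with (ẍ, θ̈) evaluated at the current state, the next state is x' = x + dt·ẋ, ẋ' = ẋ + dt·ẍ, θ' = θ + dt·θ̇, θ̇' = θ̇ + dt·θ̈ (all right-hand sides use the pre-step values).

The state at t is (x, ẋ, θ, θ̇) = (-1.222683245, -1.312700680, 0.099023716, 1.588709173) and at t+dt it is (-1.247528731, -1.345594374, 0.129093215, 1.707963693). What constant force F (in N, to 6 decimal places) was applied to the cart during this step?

ẍ = (ẋ'−ẋ)/dt = (-1.345594374−-1.312700680)/0.018927 = -1.737924
θ̈ = (θ̇'−θ̇)/dt = (1.707963693−1.588709173)/0.018927 = 6.300762
sinθ=0.098862, cosθ=0.995101
F = (M+m)·ẍ + m·l·cosθ·θ̈ − m·l·sinθ·θ̇² = -3.245221 + 0.672698 − 0.026772 = -2.599295

F = -2.599295 N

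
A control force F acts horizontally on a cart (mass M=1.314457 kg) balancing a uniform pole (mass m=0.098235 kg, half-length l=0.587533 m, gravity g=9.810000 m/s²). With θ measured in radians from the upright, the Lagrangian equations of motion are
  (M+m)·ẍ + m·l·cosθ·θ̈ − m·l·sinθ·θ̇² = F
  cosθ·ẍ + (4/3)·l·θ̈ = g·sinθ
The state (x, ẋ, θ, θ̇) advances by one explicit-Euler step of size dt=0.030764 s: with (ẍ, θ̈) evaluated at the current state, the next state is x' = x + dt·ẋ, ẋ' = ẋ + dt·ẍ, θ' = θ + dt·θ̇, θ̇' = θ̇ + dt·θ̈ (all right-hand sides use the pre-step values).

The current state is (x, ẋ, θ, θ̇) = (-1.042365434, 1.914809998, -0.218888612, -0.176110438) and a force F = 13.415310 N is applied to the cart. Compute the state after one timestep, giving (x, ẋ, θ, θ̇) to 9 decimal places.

sinθ=-0.217144888, cosθ=0.976139384
temp = (F + m·l·θ̇²·sinθ)/(M+m) = (13.415310 + -0.000388703)/1.412692 = 9.495998630
θ̈ = (g·sinθ − cosθ·temp)/(l·(4/3 − m·cos²θ/(M+m))) = -15.312831110
ẍ = temp − m·l·θ̈·cosθ/(M+m) = 10.106685182
Euler: x'=-1.042365434+0.030764·1.914809998=-0.983458219, ẋ'=1.914809998+0.030764·10.106685182=2.225732061
       θ'=-0.218888612+0.030764·-0.176110438=-0.224306474, θ̇'=-0.176110438+0.030764·-15.312831110=-0.647194374

(-0.983458219, 2.225732061, -0.224306474, -0.647194374)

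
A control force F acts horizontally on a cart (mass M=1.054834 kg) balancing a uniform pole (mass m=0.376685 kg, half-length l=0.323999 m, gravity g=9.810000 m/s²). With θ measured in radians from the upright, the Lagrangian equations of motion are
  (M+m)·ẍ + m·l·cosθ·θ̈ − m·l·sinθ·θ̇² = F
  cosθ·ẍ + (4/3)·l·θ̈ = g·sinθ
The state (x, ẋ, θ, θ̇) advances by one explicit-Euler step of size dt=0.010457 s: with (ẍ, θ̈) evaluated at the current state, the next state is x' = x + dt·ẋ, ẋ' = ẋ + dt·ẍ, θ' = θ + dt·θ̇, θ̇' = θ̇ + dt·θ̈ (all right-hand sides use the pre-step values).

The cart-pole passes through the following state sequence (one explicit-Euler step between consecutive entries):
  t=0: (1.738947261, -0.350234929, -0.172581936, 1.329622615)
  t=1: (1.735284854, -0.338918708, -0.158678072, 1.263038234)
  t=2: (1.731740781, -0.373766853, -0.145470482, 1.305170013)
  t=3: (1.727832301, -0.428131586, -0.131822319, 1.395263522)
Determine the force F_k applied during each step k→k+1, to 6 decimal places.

step 0→1:
  ẍ = (ẋ'−ẋ)/dt = (-0.338918708−-0.350234929)/0.010457 = 1.082167
  θ̈ = (θ̇'−θ̇)/dt = (1.263038234−1.329622615)/0.010457 = -6.367446
  sinθ=-0.171726, cosθ=0.985145
  F = (M+m)·ẍ + m·l·cosθ·θ̈ − m·l·sinθ·θ̇² = 1.549143 + -0.765574 − -0.037052 = 0.820621
step 1→2:
  ẍ = (ẋ'−ẋ)/dt = (-0.373766853−-0.338918708)/0.010457 = -3.332518
  θ̈ = (θ̇'−θ̇)/dt = (1.305170013−1.263038234)/0.010457 = 4.029050
  sinθ=-0.158013, cosθ=0.987437
  F = (M+m)·ẍ + m·l·cosθ·θ̈ − m·l·sinθ·θ̇² = -4.770564 + 0.485550 − -0.030764 = -4.254249
step 2→3:
  ẍ = (ẋ'−ẋ)/dt = (-0.428131586−-0.373766853)/0.010457 = -5.198884
  θ̈ = (θ̇'−θ̇)/dt = (1.395263522−1.305170013)/0.010457 = 8.615617
  sinθ=-0.144958, cosθ=0.989438
  F = (M+m)·ẍ + m·l·cosθ·θ̈ − m·l·sinθ·θ̇² = -7.442302 + 1.040392 − -0.030137 = -6.371773

F_0 = 0.820621 N
F_1 = -4.254249 N
F_2 = -6.371773 N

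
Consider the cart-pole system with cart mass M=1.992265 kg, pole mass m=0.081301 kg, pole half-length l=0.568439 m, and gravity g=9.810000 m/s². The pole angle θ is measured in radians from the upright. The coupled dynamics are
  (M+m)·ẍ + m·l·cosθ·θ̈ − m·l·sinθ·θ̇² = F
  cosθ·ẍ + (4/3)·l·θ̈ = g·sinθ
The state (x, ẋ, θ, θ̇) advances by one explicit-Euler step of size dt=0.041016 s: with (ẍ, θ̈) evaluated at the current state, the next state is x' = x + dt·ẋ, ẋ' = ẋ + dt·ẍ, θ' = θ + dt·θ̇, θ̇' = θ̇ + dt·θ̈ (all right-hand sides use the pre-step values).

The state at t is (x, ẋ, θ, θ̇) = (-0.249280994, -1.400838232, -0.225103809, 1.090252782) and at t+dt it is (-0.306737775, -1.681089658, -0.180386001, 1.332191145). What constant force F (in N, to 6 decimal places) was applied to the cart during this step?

F = -13.890138 N

ẍ = (ẋ'−ẋ)/dt = (-1.681089658−-1.400838232)/0.041016 = -6.832734
θ̈ = (θ̇'−θ̇)/dt = (1.332191145−1.090252782)/0.041016 = 5.898634
sinθ=-0.223208, cosθ=0.974771
F = (M+m)·ẍ + m·l·cosθ·θ̈ − m·l·sinθ·θ̇² = -14.168125 + 0.265726 − -0.012261 = -13.890138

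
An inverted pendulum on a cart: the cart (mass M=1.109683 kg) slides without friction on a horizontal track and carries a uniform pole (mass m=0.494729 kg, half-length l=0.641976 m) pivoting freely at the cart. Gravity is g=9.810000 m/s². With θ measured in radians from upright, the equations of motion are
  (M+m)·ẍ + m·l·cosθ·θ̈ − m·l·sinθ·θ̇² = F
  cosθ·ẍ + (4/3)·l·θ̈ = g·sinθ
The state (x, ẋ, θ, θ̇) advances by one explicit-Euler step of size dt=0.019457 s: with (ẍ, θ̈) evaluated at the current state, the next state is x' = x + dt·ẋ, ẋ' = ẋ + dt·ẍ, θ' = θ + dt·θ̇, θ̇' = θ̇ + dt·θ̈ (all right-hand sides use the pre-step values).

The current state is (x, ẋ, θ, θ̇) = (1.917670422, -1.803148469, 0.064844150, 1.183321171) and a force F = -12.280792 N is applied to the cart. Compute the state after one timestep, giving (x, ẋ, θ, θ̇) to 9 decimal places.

(1.882586562, -1.999894507, 0.087868030, 1.427139729)

sinθ=0.064798717, cosθ=0.997898355
temp = (F + m·l·θ̇²·sinθ)/(M+m) = (-12.280792 + 0.028817602)/1.604412 = -7.636426553
θ̈ = (g·sinθ − cosθ·temp)/(l·(4/3 − m·cos²θ/(M+m))) = 12.531148606
ẍ = temp − m·l·θ̈·cosθ/(M+m) = -10.111838292
Euler: x'=1.917670422+0.019457·-1.803148469=1.882586562, ẋ'=-1.803148469+0.019457·-10.111838292=-1.999894507
       θ'=0.064844150+0.019457·1.183321171=0.087868030, θ̇'=1.183321171+0.019457·12.531148606=1.427139729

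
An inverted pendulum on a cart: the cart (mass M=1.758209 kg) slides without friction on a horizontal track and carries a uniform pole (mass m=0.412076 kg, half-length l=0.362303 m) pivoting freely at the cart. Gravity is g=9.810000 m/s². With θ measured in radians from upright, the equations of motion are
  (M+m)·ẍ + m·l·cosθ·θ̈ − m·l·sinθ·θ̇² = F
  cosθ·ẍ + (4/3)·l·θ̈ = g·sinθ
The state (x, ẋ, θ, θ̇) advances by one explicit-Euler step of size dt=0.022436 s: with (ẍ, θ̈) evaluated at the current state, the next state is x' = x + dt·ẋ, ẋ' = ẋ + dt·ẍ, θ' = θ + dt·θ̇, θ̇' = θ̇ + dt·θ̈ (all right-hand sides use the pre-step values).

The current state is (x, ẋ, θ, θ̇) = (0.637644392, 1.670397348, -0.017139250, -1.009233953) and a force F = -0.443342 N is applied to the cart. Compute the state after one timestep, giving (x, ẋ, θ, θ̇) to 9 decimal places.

(0.675121427, 1.665648207, -0.039782423, -1.007212865)

sinθ=-0.017138411, cosθ=0.999853127
temp = (F + m·l·θ̇²·sinθ)/(M+m) = (-0.443342 + -0.002606175)/2.170285 = -0.205479084
θ̈ = (g·sinθ − cosθ·temp)/(l·(4/3 − m·cos²θ/(M+m))) = 0.090082351
ẍ = temp − m·l·θ̈·cosθ/(M+m) = -0.211675041
Euler: x'=0.637644392+0.022436·1.670397348=0.675121427, ẋ'=1.670397348+0.022436·-0.211675041=1.665648207
       θ'=-0.017139250+0.022436·-1.009233953=-0.039782423, θ̇'=-1.009233953+0.022436·0.090082351=-1.007212865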